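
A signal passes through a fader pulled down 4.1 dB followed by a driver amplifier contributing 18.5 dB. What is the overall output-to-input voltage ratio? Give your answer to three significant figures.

Net gain = (−4.1) + 18.5 = 14.4 dB.
Voltage ratio = 10^(14.4/20) = 5.25.

5.25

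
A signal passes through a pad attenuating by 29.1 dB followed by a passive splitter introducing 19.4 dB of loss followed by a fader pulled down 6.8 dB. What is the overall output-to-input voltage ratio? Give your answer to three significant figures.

Net gain = (−29.1) + (−19.4) + (−6.8) = -55.3 dB.
Voltage ratio = 10^(-55.3/20) = 0.00172.

0.00172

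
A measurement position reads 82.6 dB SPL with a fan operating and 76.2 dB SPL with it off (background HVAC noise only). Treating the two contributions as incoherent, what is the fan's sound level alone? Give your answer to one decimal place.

Background correction is a power subtraction:
L_src = 10·log₁₀(10^(82.6/10) − 10^(76.2/10)) = 10·log₁₀(140300000) = 81.5 dB SPL.

81.5 dB SPL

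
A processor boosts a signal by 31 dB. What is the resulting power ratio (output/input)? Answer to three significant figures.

Power ratio = 10^(dB/10).
10^(31/10) = 10^(3.100) = 1260.

1260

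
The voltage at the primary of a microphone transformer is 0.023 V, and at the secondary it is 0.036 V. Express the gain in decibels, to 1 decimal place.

Voltage ratio → dB uses the 20·log₁₀ form:
20·log₁₀(0.036/0.023) = 20·log₁₀(1.565) = 3.9 dB.

3.9 dB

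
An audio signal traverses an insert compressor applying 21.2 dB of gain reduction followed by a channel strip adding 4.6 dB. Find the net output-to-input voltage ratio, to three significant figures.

0.148

Net gain = (−21.2) + 4.6 = -16.6 dB.
Voltage ratio = 10^(-16.6/20) = 0.148.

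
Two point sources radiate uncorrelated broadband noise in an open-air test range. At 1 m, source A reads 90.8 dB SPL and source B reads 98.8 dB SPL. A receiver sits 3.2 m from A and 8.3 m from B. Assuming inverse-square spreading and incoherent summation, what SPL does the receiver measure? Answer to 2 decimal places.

At the listener: L_A = 90.8 − 20·log₁₀(3.2) = 80.697 dB; L_B = 98.8 − 20·log₁₀(8.3) = 80.418 dB.
Combined: 10·log₁₀(10^(80.697/10)+10^(80.418/10)) = 83.57 dB SPL.

83.57 dB SPL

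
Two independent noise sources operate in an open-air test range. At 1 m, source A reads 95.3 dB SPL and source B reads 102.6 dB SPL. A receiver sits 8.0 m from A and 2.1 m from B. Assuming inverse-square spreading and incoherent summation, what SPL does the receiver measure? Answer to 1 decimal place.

At the listener: L_A = 95.3 − 20·log₁₀(8.0) = 77.24 dB; L_B = 102.6 − 20·log₁₀(2.1) = 96.16 dB.
Combined: 10·log₁₀(10^(77.24/10)+10^(96.16/10)) = 96.2 dB SPL.

96.2 dB SPL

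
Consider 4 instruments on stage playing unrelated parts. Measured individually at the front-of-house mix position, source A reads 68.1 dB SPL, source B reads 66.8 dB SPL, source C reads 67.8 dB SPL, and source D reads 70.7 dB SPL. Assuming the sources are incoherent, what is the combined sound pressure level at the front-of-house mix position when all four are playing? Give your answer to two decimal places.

74.63 dB SPL

Incoherent sources sum as intensities:
L_total = 10·log₁₀(10^(68.1/10) + 10^(66.8/10) + 10^(67.8/10) + 10^(70.7/10)) = 10·log₁₀(29020000) = 74.63 dB SPL.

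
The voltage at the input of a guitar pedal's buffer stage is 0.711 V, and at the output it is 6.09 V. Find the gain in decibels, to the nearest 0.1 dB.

Voltage ratio → dB uses the 20·log₁₀ form:
20·log₁₀(6.09/0.711) = 20·log₁₀(8.565) = 18.7 dB.

18.7 dB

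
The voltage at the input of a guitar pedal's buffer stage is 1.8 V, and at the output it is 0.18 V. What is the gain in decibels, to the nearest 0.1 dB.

Voltage is an amplitude quantity, so gain = 20·log₁₀(V_out/V_in).
20·log₁₀(0.18/1.8) = 20·log₁₀(0.1000) = -20.0 dB.

-20.0 dB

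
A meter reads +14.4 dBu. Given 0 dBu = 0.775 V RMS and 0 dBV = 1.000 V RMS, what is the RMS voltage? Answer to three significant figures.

V = 0.775 V × 10^(+14.4/20).
= 0.775 × 5.248 = 4.07 V.

4.07 V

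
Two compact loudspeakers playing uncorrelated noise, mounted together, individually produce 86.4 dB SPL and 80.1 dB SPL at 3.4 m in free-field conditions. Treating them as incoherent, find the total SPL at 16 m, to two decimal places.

Combined at 3.4 m: 10·log₁₀(10^(86.4/10)+10^(80.1/10)) = 87.315 dB SPL.
Then apply −20·log₁₀(16/3.4) = -13.453 dB → 73.86 dB SPL.

73.86 dB SPL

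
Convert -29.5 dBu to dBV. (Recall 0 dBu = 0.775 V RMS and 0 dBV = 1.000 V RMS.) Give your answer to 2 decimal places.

The offset between the scales is 20·log₁₀(0.775/1.000) = −2.214 dB.
So dBV = -29.5 − 2.214 = -31.71 dBV.

-31.71 dBV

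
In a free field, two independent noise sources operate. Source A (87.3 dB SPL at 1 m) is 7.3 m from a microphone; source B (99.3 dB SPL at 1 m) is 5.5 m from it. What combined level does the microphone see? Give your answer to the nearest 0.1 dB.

84.6 dB SPL

At the listener: L_A = 87.3 − 20·log₁₀(7.3) = 70.03 dB; L_B = 99.3 − 20·log₁₀(5.5) = 84.49 dB.
Combined: 10·log₁₀(10^(70.03/10)+10^(84.49/10)) = 84.6 dB SPL.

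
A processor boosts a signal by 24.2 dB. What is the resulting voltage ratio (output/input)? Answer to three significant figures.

Voltage ratio = 10^(dB/20).
10^(24.2/20) = 10^(1.210) = 16.2.

16.2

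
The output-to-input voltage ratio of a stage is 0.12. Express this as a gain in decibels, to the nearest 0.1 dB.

-18.4 dB

For a voltage ratio, dB = 20·log₁₀(V₂/V₁).
20·log₁₀(0.12) = -18.4 dB.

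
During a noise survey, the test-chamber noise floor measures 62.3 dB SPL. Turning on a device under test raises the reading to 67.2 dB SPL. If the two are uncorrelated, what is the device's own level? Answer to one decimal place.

Subtract intensities: L_src = 10·log₁₀(10^(L_total/10) − 10^(L_bg/10)).
L_src = 10·log₁₀(10^(67.2/10) − 10^(62.3/10)) = 10·log₁₀(3550000) = 65.5 dB SPL.

65.5 dB SPL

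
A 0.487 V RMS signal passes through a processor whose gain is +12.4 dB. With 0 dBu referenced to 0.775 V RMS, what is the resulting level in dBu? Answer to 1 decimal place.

+8.4 dBu

Input level: 20·log₁₀(0.487/0.775) = -4.04 dBu.
Output: -4.04 + 12.4 = +8.4 dBu.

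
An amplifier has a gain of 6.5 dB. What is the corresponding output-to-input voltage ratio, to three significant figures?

Voltage ratio = 10^(dB/20).
10^(6.5/20) = 10^(0.3250) = 2.11.

2.11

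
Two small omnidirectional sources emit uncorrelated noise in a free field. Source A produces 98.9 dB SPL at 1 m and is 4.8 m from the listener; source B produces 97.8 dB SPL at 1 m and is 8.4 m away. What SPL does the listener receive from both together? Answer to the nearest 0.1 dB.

At the listener: L_A = 98.9 − 20·log₁₀(4.8) = 85.28 dB; L_B = 97.8 − 20·log₁₀(8.4) = 79.31 dB.
Combined: 10·log₁₀(10^(85.28/10)+10^(79.31/10)) = 86.3 dB SPL.

86.3 dB SPL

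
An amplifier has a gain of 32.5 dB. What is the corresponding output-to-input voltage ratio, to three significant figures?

42.2

Voltage ratio = 10^(dB/20).
10^(32.5/20) = 10^(1.625) = 42.2.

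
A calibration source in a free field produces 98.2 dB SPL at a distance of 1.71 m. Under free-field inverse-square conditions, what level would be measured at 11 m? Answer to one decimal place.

For a point source in a free field, ΔL = −20·log₁₀(d₂/d₁).
ΔL = −20·log₁₀(11/1.71) = -16.17 dB, so L₂ = 98.2 + (-16.17) = 82.0 dB SPL.

82.0 dB SPL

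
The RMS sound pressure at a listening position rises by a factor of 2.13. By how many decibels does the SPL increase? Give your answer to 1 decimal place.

SPL change from a pressure ratio uses the 20·log₁₀ form:
20·log₁₀(2.13) = 6.6 dB.

6.6 dB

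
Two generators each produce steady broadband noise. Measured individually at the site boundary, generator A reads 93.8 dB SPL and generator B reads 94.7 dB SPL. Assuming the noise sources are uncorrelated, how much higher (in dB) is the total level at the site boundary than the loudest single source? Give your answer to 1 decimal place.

2.6 dB

Uncorrelated sources add in intensity (power), not in dB.
L_total = 10·log₁₀(10^(93.8/10) + 10^(94.7/10)) = 97.28 dB SPL.
Excess over the loudest (94.7 dB): 97.28 − 94.7 = 2.6 dB.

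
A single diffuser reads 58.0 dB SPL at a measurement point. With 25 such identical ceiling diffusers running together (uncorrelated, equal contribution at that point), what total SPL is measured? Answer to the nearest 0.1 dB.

72.0 dB SPL

25 equal incoherent sources raise the level by 10·log₁₀(25) = 13.98 dB.
L_total = 58.0 + 13.98 = 72.0 dB SPL.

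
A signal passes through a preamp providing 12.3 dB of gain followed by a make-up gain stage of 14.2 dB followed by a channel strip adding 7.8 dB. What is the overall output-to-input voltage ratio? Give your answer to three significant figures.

51.9

Net gain = 12.3 + 14.2 + 7.8 = 34.3 dB.
Voltage ratio = 10^(34.3/20) = 51.9.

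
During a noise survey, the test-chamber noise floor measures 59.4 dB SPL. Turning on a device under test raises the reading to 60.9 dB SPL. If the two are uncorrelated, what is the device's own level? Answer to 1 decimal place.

Remove the background by subtracting linear intensities:
L_src = 10·log₁₀(10^(60.9/10) − 10^(59.4/10)) = 10·log₁₀(359300) = 55.6 dB SPL.

55.6 dB SPL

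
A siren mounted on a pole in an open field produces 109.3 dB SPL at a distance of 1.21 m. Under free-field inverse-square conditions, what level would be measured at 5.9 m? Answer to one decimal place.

For a point source in a free field, ΔL = −20·log₁₀(d₂/d₁).
ΔL = −20·log₁₀(5.9/1.21) = -13.76 dB, so L₂ = 109.3 + (-13.76) = 95.5 dB SPL.

95.5 dB SPL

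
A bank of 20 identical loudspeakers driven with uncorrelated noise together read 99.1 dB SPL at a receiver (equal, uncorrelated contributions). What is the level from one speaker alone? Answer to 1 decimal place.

86.1 dB SPL

20 equal incoherent sources add 10·log₁₀(20) = 13.01 dB over one source.
L_one = 99.1 − 13.01 = 86.1 dB SPL.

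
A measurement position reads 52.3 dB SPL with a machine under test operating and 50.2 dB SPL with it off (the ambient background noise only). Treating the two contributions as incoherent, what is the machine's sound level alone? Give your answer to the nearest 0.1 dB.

48.1 dB SPL

Subtract intensities: L_src = 10·log₁₀(10^(L_total/10) − 10^(L_bg/10)).
L_src = 10·log₁₀(10^(52.3/10) − 10^(50.2/10)) = 10·log₁₀(65110) = 48.1 dB SPL.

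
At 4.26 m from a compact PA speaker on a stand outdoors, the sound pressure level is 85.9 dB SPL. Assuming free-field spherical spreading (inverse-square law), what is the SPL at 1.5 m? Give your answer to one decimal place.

Free-field point source: level drops by 20·log₁₀ of the distance ratio.
ΔL = −20·log₁₀(1.5/4.26) = 9.07 dB, so L₂ = 85.9 + (9.07) = 95.0 dB SPL.

95.0 dB SPL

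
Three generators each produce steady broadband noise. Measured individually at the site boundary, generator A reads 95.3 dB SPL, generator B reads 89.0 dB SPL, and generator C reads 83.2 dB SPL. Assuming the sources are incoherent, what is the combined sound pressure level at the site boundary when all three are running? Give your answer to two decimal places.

Incoherent sources sum as intensities:
L_total = 10·log₁₀(10^(95.3/10) + 10^(89.0/10) + 10^(83.2/10)) = 10·log₁₀(4392000000) = 96.43 dB SPL.

96.43 dB SPL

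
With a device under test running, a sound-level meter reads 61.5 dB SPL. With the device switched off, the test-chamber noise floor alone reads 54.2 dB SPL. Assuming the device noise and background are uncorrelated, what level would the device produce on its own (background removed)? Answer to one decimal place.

Background correction is a power subtraction:
L_src = 10·log₁₀(10^(61.5/10) − 10^(54.2/10)) = 10·log₁₀(1150000) = 60.6 dB SPL.

60.6 dB SPL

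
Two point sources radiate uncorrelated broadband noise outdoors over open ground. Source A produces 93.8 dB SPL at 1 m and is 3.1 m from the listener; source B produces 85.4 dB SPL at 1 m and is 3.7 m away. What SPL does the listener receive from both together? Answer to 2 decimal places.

At the listener: L_A = 93.8 − 20·log₁₀(3.1) = 83.973 dB; L_B = 85.4 − 20·log₁₀(3.7) = 74.036 dB.
Combined: 10·log₁₀(10^(83.973/10)+10^(74.036/10)) = 84.39 dB SPL.

84.39 dB SPL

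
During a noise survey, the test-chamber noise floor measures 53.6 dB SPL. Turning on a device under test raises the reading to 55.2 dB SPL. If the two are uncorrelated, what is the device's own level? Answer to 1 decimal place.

50.1 dB SPL

Background correction is a power subtraction:
L_src = 10·log₁₀(10^(55.2/10) − 10^(53.6/10)) = 10·log₁₀(102000) = 50.1 dB SPL.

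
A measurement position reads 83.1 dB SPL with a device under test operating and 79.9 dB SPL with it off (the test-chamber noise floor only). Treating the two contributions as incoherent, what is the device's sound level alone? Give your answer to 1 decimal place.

80.3 dB SPL

Remove the background by subtracting linear intensities:
L_src = 10·log₁₀(10^(83.1/10) − 10^(79.9/10)) = 10·log₁₀(106500000) = 80.3 dB SPL.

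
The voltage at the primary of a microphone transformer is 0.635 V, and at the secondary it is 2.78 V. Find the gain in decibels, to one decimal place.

12.8 dB

Voltage is an amplitude quantity, so gain = 20·log₁₀(V_out/V_in).
20·log₁₀(2.78/0.635) = 20·log₁₀(4.378) = 12.8 dB.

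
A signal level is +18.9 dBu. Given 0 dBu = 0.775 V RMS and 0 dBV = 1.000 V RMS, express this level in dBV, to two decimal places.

+16.69 dBV

The offset between the scales is 20·log₁₀(0.775/1.000) = −2.214 dB.
So dBV = +18.9 − 2.214 = +16.69 dBV.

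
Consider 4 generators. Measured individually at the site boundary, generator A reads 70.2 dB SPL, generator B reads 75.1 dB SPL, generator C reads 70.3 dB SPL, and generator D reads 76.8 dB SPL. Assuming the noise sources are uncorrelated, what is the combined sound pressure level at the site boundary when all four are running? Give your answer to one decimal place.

80.1 dB SPL

Add the sources as powers (linear), then convert back to dB:
L_total = 10·log₁₀(10^(70.2/10) + 10^(75.1/10) + 10^(70.3/10) + 10^(76.8/10)) = 10·log₁₀(101400000) = 80.1 dB SPL.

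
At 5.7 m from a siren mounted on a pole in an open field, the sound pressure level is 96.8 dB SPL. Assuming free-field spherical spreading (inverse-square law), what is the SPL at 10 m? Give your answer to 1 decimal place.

91.9 dB SPL

Free-field point source: level drops by 20·log₁₀ of the distance ratio.
ΔL = −20·log₁₀(10/5.7) = -4.88 dB, so L₂ = 96.8 + (-4.88) = 91.9 dB SPL.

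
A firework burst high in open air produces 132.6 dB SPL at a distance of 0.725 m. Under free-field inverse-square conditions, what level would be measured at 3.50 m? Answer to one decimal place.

Free-field point source: level drops by 20·log₁₀ of the distance ratio.
ΔL = −20·log₁₀(3.50/0.725) = -13.67 dB, so L₂ = 132.6 + (-13.67) = 118.9 dB SPL.

118.9 dB SPL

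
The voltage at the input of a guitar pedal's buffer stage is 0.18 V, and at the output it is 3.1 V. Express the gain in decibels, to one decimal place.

Voltage is an amplitude quantity, so gain = 20·log₁₀(V_out/V_in).
20·log₁₀(3.1/0.18) = 20·log₁₀(17.22) = 24.7 dB.

24.7 dB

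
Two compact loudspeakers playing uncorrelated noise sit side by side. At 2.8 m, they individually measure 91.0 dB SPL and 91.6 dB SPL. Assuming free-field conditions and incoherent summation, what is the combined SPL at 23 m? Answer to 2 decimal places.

76.03 dB SPL

Combined at 2.8 m: 10·log₁₀(10^(91.0/10)+10^(91.6/10)) = 94.321 dB SPL.
Then apply −20·log₁₀(23/2.8) = -18.291 dB → 76.03 dB SPL.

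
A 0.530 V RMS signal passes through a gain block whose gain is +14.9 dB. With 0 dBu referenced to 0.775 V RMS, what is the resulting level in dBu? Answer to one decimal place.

+11.6 dBu

Input level: 20·log₁₀(0.530/0.775) = -3.30 dBu.
Output: -3.30 + 14.9 = +11.6 dBu.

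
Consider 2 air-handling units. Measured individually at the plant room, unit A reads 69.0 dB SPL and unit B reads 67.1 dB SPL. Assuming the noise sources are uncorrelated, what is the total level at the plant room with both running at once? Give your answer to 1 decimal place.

71.2 dB SPL

Incoherent sources sum as intensities:
L_total = 10·log₁₀(10^(69.0/10) + 10^(67.1/10)) = 10·log₁₀(13070000) = 71.2 dB SPL.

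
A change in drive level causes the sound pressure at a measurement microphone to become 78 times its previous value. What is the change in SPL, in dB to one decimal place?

SPL change from a pressure ratio uses the 20·log₁₀ form:
20·log₁₀(78) = 37.8 dB.

37.8 dB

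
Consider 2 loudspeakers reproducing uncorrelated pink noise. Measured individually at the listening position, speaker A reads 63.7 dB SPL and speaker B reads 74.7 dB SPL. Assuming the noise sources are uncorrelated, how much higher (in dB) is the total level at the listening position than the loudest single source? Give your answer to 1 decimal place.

0.3 dB

Add the sources as powers (linear), then convert back to dB:
L_total = 10·log₁₀(10^(63.7/10) + 10^(74.7/10)) = 75.03 dB SPL.
Excess over the loudest (74.7 dB): 75.03 − 74.7 = 0.3 dB.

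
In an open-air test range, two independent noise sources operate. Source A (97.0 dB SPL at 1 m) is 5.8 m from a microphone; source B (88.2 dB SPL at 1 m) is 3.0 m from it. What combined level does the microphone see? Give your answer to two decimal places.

At the listener: L_A = 97.0 − 20·log₁₀(5.8) = 81.731 dB; L_B = 88.2 − 20·log₁₀(3.0) = 78.658 dB.
Combined: 10·log₁₀(10^(81.731/10)+10^(78.658/10)) = 83.47 dB SPL.

83.47 dB SPL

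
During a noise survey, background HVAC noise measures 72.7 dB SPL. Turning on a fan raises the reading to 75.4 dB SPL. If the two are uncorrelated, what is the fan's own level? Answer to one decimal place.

72.1 dB SPL

Remove the background by subtracting linear intensities:
L_src = 10·log₁₀(10^(75.4/10) − 10^(72.7/10)) = 10·log₁₀(16050000) = 72.1 dB SPL.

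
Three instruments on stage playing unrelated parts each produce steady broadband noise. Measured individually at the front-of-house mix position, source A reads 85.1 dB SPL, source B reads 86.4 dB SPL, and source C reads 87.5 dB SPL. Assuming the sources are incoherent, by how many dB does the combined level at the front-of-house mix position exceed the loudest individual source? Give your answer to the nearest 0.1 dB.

3.7 dB

Incoherent sources sum as intensities:
L_total = 10·log₁₀(10^(85.1/10) + 10^(86.4/10) + 10^(87.5/10)) = 91.21 dB SPL.
Excess over the loudest (87.5 dB): 91.21 − 87.5 = 3.7 dB.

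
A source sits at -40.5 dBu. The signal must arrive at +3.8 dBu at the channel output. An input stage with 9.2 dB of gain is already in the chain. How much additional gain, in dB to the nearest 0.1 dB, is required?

The required make-up gain is the shortfall in the dB sum.
G = +3.8 − (-40.5) − 9.2 = 35.1 dB.

35.1 dB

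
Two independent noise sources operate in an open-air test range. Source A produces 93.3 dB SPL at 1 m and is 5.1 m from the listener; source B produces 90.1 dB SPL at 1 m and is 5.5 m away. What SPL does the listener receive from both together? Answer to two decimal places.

At the listener: L_A = 93.3 − 20·log₁₀(5.1) = 79.149 dB; L_B = 90.1 − 20·log₁₀(5.5) = 75.293 dB.
Combined: 10·log₁₀(10^(79.149/10)+10^(75.293/10)) = 80.65 dB SPL.

80.65 dB SPL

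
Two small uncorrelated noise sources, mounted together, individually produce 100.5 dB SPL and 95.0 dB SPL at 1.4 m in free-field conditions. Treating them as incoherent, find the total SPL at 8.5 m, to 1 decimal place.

Combined at 1.4 m: 10·log₁₀(10^(100.5/10)+10^(95.0/10)) = 101.58 dB SPL.
Then apply −20·log₁₀(8.5/1.4) = -15.67 dB → 85.9 dB SPL.

85.9 dB SPL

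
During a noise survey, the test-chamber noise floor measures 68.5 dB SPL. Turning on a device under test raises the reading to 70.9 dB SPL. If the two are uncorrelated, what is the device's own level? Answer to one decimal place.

67.2 dB SPL

Remove the background by subtracting linear intensities:
L_src = 10·log₁₀(10^(70.9/10) − 10^(68.5/10)) = 10·log₁₀(5223000) = 67.2 dB SPL.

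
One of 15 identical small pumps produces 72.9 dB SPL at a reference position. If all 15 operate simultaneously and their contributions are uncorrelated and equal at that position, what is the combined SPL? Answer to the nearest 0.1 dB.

84.7 dB SPL

15 equal incoherent sources raise the level by 10·log₁₀(15) = 11.76 dB.
L_total = 72.9 + 11.76 = 84.7 dB SPL.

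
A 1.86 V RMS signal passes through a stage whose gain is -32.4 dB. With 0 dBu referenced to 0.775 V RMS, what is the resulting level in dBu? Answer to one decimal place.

Input level: 20·log₁₀(1.86/0.775) = 7.60 dBu.
Output: 7.60 − 32.4 = -24.8 dBu.

-24.8 dBu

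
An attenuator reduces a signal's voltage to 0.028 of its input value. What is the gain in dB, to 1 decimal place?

Voltage ratio → dB uses the 20·log₁₀ form:
20·log₁₀(0.028) = -31.1 dB.

-31.1 dB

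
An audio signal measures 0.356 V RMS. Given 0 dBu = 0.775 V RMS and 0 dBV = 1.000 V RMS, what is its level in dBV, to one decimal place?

-9.0 dBV

dBV = 20·log₁₀(V / 1.000 V).
20·log₁₀(0.356/1.000) = -9.0 dBV.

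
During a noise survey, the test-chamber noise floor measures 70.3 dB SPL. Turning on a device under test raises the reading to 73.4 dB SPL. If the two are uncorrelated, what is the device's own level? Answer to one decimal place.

Remove the background by subtracting linear intensities:
L_src = 10·log₁₀(10^(73.4/10) − 10^(70.3/10)) = 10·log₁₀(11160000) = 70.5 dB SPL.

70.5 dB SPL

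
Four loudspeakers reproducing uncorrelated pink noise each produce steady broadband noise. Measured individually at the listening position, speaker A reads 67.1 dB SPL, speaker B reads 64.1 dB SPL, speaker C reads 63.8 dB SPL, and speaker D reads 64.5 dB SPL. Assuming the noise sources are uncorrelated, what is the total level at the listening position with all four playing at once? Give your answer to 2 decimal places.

71.11 dB SPL

Add the sources as powers (linear), then convert back to dB:
L_total = 10·log₁₀(10^(67.1/10) + 10^(64.1/10) + 10^(63.8/10) + 10^(64.5/10)) = 10·log₁₀(12920000) = 71.11 dB SPL.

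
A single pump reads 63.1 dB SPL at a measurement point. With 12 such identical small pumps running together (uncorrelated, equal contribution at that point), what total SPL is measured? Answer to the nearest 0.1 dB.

73.9 dB SPL

12 equal incoherent sources raise the level by 10·log₁₀(12) = 10.79 dB.
L_total = 63.1 + 10.79 = 73.9 dB SPL.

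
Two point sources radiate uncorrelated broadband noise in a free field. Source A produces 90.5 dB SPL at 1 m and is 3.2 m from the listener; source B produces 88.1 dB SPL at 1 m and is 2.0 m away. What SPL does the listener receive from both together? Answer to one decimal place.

84.3 dB SPL

At the listener: L_A = 90.5 − 20·log₁₀(3.2) = 80.40 dB; L_B = 88.1 − 20·log₁₀(2.0) = 82.08 dB.
Combined: 10·log₁₀(10^(80.40/10)+10^(82.08/10)) = 84.3 dB SPL.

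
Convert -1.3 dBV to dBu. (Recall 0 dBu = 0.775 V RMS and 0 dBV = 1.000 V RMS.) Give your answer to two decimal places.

The offset between the scales is 20·log₁₀(0.775/1.000) = −2.214 dB.
So dBu = -1.3 + 2.214 = +0.91 dBu.

+0.91 dBu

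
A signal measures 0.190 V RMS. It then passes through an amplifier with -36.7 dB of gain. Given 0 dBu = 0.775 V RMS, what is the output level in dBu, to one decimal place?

Input level: 20·log₁₀(0.190/0.775) = -12.21 dBu.
Output: -12.21 − 36.7 = -48.9 dBu.

-48.9 dBu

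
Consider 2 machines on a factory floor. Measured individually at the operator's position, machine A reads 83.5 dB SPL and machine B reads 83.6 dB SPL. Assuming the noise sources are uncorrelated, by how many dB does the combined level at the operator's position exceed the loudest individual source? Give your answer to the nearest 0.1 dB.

Incoherent sources sum as intensities:
L_total = 10·log₁₀(10^(83.5/10) + 10^(83.6/10)) = 86.56 dB SPL.
Excess over the loudest (83.6 dB): 86.56 − 83.6 = 3.0 dB.

3.0 dB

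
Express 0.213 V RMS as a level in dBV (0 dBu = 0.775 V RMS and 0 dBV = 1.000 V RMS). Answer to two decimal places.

-13.43 dBV

dBV = 20·log₁₀(V / 1.000 V).
20·log₁₀(0.213/1.000) = -13.43 dBV.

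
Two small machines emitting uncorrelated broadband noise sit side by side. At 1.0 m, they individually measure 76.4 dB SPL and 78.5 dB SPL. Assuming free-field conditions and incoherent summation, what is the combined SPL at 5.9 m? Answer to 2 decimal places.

65.17 dB SPL

Combined at 1.0 m: 10·log₁₀(10^(76.4/10)+10^(78.5/10)) = 80.586 dB SPL.
Then apply −20·log₁₀(5.9/1.0) = -15.417 dB → 65.17 dB SPL.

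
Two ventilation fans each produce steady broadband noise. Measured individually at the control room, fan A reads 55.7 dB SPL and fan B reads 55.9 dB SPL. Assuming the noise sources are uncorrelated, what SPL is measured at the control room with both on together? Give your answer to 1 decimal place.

Uncorrelated sources add in intensity (power), not in dB.
L_total = 10·log₁₀(10^(55.7/10) + 10^(55.9/10)) = 10·log₁₀(760600) = 58.8 dB SPL.

58.8 dB SPL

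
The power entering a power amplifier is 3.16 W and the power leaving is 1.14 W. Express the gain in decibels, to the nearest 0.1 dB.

-4.4 dB

For a power ratio, dB = 10·log₁₀(P₂/P₁).
10·log₁₀(1.14/3.16) = 10·log₁₀(0.3608) = -4.4 dB.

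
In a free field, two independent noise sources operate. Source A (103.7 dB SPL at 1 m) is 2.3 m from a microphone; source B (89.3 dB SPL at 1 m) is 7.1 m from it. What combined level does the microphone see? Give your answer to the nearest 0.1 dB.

96.5 dB SPL

At the listener: L_A = 103.7 − 20·log₁₀(2.3) = 96.47 dB; L_B = 89.3 − 20·log₁₀(7.1) = 72.27 dB.
Combined: 10·log₁₀(10^(96.47/10)+10^(72.27/10)) = 96.5 dB SPL.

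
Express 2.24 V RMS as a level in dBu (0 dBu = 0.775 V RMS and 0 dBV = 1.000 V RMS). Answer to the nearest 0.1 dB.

dBu = 20·log₁₀(V / 0.775 V).
20·log₁₀(2.24/0.775) = +9.2 dBu.

+9.2 dBu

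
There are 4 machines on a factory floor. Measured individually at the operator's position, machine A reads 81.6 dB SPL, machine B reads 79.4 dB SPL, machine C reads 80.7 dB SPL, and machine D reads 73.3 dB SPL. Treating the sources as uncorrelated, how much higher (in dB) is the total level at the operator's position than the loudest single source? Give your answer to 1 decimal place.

4.1 dB

Uncorrelated sources add in intensity (power), not in dB.
L_total = 10·log₁₀(10^(81.6/10) + 10^(79.4/10) + 10^(80.7/10) + 10^(73.3/10)) = 85.69 dB SPL.
Excess over the loudest (81.6 dB): 85.69 − 81.6 = 4.1 dB.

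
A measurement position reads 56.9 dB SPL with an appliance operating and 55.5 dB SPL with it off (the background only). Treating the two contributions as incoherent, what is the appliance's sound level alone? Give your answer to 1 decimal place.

Background correction is a power subtraction:
L_src = 10·log₁₀(10^(56.9/10) − 10^(55.5/10)) = 10·log₁₀(135000) = 51.3 dB SPL.

51.3 dB SPL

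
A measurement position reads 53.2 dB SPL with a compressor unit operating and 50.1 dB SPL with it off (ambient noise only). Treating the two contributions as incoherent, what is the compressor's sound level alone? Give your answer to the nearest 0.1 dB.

Remove the background by subtracting linear intensities:
L_src = 10·log₁₀(10^(53.2/10) − 10^(50.1/10)) = 10·log₁₀(106600) = 50.3 dB SPL.

50.3 dB SPL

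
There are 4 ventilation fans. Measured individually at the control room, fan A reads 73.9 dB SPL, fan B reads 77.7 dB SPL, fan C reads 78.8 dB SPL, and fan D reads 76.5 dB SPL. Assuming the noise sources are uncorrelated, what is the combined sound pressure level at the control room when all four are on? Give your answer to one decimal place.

Incoherent sources sum as intensities:
L_total = 10·log₁₀(10^(73.9/10) + 10^(77.7/10) + 10^(78.8/10) + 10^(76.5/10)) = 10·log₁₀(204000000) = 83.1 dB SPL.

83.1 dB SPL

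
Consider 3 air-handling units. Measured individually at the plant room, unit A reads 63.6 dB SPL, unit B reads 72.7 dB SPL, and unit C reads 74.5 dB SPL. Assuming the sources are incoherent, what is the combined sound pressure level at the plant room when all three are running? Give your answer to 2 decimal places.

76.91 dB SPL

Incoherent sources sum as intensities:
L_total = 10·log₁₀(10^(63.6/10) + 10^(72.7/10) + 10^(74.5/10)) = 10·log₁₀(49100000) = 76.91 dB SPL.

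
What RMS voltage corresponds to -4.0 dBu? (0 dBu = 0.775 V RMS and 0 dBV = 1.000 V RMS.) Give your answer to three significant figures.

V = 0.775 V × 10^(-4.0/20).
= 0.775 × 0.6310 = 0.489 V.

0.489 V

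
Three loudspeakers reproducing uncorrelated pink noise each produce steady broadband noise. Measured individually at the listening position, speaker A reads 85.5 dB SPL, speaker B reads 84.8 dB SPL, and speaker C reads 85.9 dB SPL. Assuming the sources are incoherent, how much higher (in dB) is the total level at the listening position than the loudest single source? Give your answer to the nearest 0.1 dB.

Add the sources as powers (linear), then convert back to dB:
L_total = 10·log₁₀(10^(85.5/10) + 10^(84.8/10) + 10^(85.9/10)) = 90.19 dB SPL.
Excess over the loudest (85.9 dB): 90.19 − 85.9 = 4.3 dB.

4.3 dB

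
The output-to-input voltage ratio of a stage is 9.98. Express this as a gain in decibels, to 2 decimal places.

Voltage is an amplitude quantity, so gain = 20·log₁₀(V_out/V_in).
20·log₁₀(9.98) = 19.98 dB.

19.98 dB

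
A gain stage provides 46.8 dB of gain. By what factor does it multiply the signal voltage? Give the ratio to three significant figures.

219

Voltage ratio = 10^(dB/20).
10^(46.8/20) = 10^(2.340) = 219.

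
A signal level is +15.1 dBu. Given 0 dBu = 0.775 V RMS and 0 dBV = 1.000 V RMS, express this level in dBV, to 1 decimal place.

+12.9 dBV

The offset between the scales is 20·log₁₀(0.775/1.000) = −2.214 dB.
So dBV = +15.1 − 2.214 = +12.9 dBV.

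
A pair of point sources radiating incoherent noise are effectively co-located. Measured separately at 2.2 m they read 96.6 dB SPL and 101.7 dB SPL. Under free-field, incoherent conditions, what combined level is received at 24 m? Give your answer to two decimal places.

82.11 dB SPL

Combined at 2.2 m: 10·log₁₀(10^(96.6/10)+10^(101.7/10)) = 102.869 dB SPL.
Then apply −20·log₁₀(24/2.2) = -20.756 dB → 82.11 dB SPL.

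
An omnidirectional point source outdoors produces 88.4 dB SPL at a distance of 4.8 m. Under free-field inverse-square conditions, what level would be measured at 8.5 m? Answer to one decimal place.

83.4 dB SPL

Free-field point source: level drops by 20·log₁₀ of the distance ratio.
ΔL = −20·log₁₀(8.5/4.8) = -4.96 dB, so L₂ = 88.4 + (-4.96) = 83.4 dB SPL.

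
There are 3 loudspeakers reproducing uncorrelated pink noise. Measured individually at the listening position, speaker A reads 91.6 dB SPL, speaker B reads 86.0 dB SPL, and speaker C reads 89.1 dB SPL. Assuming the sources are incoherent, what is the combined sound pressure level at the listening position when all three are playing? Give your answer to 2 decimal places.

94.24 dB SPL

Add the sources as powers (linear), then convert back to dB:
L_total = 10·log₁₀(10^(91.6/10) + 10^(86.0/10) + 10^(89.1/10)) = 10·log₁₀(2656000000) = 94.24 dB SPL.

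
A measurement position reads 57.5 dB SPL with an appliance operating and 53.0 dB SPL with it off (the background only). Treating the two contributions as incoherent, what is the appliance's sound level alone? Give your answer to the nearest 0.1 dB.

55.6 dB SPL

Background correction is a power subtraction:
L_src = 10·log₁₀(10^(57.5/10) − 10^(53.0/10)) = 10·log₁₀(362800) = 55.6 dB SPL.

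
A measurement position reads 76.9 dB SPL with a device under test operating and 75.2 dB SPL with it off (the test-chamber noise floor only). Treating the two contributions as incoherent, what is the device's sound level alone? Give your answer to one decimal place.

Subtract intensities: L_src = 10·log₁₀(10^(L_total/10) − 10^(L_bg/10)).
L_src = 10·log₁₀(10^(76.9/10) − 10^(75.2/10)) = 10·log₁₀(15860000) = 72.0 dB SPL.

72.0 dB SPL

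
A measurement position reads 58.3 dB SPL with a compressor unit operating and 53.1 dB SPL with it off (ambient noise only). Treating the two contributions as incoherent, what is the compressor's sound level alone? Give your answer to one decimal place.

56.7 dB SPL

Remove the background by subtracting linear intensities:
L_src = 10·log₁₀(10^(58.3/10) − 10^(53.1/10)) = 10·log₁₀(471900) = 56.7 dB SPL.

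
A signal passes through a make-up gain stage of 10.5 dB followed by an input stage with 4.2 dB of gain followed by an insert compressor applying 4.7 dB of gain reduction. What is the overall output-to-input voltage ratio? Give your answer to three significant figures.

3.16

Net gain = 10.5 + 4.2 + (−4.7) = 10.0 dB.
Voltage ratio = 10^(10.0/20) = 3.16.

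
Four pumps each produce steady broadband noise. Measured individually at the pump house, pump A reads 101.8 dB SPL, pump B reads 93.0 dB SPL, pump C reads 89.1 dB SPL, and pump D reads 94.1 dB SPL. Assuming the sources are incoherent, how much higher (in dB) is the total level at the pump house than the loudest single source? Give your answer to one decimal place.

1.3 dB

Add the sources as powers (linear), then convert back to dB:
L_total = 10·log₁₀(10^(101.8/10) + 10^(93.0/10) + 10^(89.1/10) + 10^(94.1/10)) = 103.12 dB SPL.
Excess over the loudest (101.8 dB): 103.12 − 101.8 = 1.3 dB.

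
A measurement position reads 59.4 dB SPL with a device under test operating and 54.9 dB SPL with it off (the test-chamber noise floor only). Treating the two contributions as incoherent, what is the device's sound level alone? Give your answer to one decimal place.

Background correction is a power subtraction:
L_src = 10·log₁₀(10^(59.4/10) − 10^(54.9/10)) = 10·log₁₀(561900) = 57.5 dB SPL.

57.5 dB SPL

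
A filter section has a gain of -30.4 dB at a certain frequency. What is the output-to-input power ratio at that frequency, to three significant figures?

0.000912

Power ratio = 10^(dB/10).
10^(-30.4/10) = 10^(-3.040) = 0.000912.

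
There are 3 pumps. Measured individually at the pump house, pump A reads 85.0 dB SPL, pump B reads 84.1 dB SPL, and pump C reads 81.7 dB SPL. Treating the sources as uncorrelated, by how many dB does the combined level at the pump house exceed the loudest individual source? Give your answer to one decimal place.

3.6 dB

Add the sources as powers (linear), then convert back to dB:
L_total = 10·log₁₀(10^(85.0/10) + 10^(84.1/10) + 10^(81.7/10)) = 88.58 dB SPL.
Excess over the loudest (85.0 dB): 88.58 − 85.0 = 3.6 dB.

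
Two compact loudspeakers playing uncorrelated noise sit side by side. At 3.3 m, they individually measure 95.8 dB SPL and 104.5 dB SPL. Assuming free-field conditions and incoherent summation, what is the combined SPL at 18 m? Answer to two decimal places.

90.31 dB SPL

Combined at 3.3 m: 10·log₁₀(10^(95.8/10)+10^(104.5/10)) = 105.050 dB SPL.
Then apply −20·log₁₀(18/3.3) = -14.735 dB → 90.31 dB SPL.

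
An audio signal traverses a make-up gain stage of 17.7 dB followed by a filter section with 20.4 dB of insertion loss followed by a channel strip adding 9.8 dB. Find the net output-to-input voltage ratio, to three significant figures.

Net gain = 17.7 + (−20.4) + 9.8 = 7.1 dB.
Voltage ratio = 10^(7.1/20) = 2.26.

2.26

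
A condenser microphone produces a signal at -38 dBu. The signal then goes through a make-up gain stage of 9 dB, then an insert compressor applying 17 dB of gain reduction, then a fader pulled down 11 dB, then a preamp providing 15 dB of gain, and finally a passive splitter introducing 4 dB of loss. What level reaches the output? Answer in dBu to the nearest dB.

Cascaded gains and losses add directly in dB.
-38 + 9 − 17 − 11 + 15 − 4 = -46 dBu.

-46 dBu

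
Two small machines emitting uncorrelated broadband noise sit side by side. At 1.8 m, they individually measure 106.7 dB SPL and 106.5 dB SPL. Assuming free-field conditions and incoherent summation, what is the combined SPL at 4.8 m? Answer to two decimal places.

101.09 dB SPL

Combined at 1.8 m: 10·log₁₀(10^(106.7/10)+10^(106.5/10)) = 109.611 dB SPL.
Then apply −20·log₁₀(4.8/1.8) = -8.519 dB → 101.09 dB SPL.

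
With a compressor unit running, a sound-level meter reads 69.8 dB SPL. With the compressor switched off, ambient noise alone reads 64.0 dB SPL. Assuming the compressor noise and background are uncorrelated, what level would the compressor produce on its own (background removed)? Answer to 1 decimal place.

68.5 dB SPL

Subtract intensities: L_src = 10·log₁₀(10^(L_total/10) − 10^(L_bg/10)).
L_src = 10·log₁₀(10^(69.8/10) − 10^(64.0/10)) = 10·log₁₀(7038000) = 68.5 dB SPL.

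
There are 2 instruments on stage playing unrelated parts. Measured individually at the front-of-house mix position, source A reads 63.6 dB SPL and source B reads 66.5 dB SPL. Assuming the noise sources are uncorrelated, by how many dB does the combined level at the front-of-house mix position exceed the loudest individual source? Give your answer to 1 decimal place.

1.8 dB

Add the sources as powers (linear), then convert back to dB:
L_total = 10·log₁₀(10^(63.6/10) + 10^(66.5/10)) = 68.30 dB SPL.
Excess over the loudest (66.5 dB): 68.30 − 66.5 = 1.8 dB.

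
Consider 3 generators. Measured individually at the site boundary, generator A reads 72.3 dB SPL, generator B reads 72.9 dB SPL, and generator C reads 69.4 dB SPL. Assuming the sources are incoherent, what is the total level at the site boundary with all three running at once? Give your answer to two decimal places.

76.55 dB SPL

Incoherent sources sum as intensities:
L_total = 10·log₁₀(10^(72.3/10) + 10^(72.9/10) + 10^(69.4/10)) = 10·log₁₀(45190000) = 76.55 dB SPL.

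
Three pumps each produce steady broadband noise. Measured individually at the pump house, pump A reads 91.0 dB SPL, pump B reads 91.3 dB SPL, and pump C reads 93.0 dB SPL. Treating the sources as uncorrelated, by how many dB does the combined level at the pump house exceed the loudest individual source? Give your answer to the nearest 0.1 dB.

3.6 dB

Incoherent sources sum as intensities:
L_total = 10·log₁₀(10^(91.0/10) + 10^(91.3/10) + 10^(93.0/10)) = 96.63 dB SPL.
Excess over the loudest (93.0 dB): 96.63 − 93.0 = 3.6 dB.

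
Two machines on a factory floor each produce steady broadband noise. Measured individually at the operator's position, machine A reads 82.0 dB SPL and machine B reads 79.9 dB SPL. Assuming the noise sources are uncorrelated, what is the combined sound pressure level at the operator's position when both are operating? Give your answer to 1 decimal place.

Add the sources as powers (linear), then convert back to dB:
L_total = 10·log₁₀(10^(82.0/10) + 10^(79.9/10)) = 10·log₁₀(256200000) = 84.1 dB SPL.

84.1 dB SPL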